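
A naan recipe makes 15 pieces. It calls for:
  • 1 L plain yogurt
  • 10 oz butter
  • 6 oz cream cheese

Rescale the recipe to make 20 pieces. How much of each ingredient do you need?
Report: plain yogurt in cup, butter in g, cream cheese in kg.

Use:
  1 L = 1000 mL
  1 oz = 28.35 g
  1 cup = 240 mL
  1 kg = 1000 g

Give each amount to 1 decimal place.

Scaling factor: 20/15 = 4/3.
plain yogurt: 1 L × 4/3 × 1000 mL/L ÷ 240 mL/cup ≈ 5.6 cup
butter: 10 oz × 4/3 × 28.35 g/oz = 378.0 g
cream cheese: 6 oz × 4/3 × 28.35 g/oz ÷ 1000 g/kg ≈ 0.2 kg

plain yogurt: 5.6 cup; butter: 378.0 g; cream cheese: 0.2 kg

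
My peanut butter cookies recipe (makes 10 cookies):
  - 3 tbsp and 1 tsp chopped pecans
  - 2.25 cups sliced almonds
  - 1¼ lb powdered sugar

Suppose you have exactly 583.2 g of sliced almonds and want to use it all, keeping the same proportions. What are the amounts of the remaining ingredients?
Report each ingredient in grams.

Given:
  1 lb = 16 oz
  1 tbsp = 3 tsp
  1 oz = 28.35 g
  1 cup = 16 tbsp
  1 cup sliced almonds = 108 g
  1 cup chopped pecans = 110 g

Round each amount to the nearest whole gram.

chopped pecans: 55 g; powdered sugar: 1361 g

The original recipe has 243 g of sliced almonds, so the scaling factor is 583.2 ÷ 243 = 12/5 = 2.4.
chopped pecans: (3 tbsp + 1 tsp = 10/3 tbsp) × 12/5 ÷ 16 tbsp/cup × 110 g/cup = 55 g
powdered sugar: 1.25 lb × 12/5 × 16 oz/lb × 28.35 g/oz ≈ 1361 g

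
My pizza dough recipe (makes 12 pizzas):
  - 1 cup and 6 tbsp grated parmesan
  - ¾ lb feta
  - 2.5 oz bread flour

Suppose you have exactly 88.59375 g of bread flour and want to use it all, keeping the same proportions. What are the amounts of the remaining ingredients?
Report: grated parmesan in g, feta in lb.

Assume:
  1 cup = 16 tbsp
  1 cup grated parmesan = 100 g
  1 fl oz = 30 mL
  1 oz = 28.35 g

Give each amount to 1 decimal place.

The original recipe has 70.875 g of bread flour, so the scaling factor is 88.59375 ÷ 70.875 = 5/4 = 1.25.
grated parmesan: (1 cup + 6 tbsp = 1.375 cup) × 5/4 × 100 g/cup ≈ 171.9 g
feta: 0.75 lb × 5/4 ≈ 0.9 lb

grated parmesan: 171.9 g; feta: 0.9 lb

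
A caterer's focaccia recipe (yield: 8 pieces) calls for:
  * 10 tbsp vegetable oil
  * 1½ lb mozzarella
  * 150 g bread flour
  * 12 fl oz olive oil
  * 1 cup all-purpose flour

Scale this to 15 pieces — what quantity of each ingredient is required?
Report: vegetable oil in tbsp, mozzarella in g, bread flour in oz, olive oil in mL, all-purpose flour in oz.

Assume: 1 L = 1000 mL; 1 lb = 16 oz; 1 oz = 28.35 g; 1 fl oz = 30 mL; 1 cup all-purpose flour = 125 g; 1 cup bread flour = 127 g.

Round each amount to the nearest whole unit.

Scaling factor: 15/8 = 1.875.
vegetable oil: 10 tbsp × 15/8 ≈ 19 tbsp
mozzarella: 1.5 lb × 15/8 × 16 oz/lb × 28.35 g/oz ≈ 1276 g
bread flour: 150 g × 15/8 ÷ 28.35 g/oz ≈ 10 oz
olive oil: 12 fl oz × 15/8 × 30 mL/fl oz = 675 mL
all-purpose flour: 1 cup × 15/8 × 125 g/cup ÷ 28.35 g/oz ≈ 8 oz

vegetable oil: 19 tbsp; mozzarella: 1276 g; bread flour: 10 oz; olive oil: 675 mL; all-purpose flour: 8 oz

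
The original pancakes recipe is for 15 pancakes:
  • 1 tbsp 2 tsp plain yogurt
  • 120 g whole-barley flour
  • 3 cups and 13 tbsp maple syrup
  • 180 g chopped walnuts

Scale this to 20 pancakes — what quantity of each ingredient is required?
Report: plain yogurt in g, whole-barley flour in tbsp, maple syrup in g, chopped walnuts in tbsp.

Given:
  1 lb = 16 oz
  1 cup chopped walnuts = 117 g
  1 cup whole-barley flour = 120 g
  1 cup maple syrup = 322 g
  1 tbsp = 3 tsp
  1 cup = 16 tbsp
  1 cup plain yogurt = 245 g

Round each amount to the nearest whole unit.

Scaling factor: 20/15 = 4/3.
plain yogurt: (1 tbsp + 2 tsp = 5/3 tbsp) × 4/3 ÷ 16 tbsp/cup × 245 g/cup ≈ 34 g
whole-barley flour: 120 g × 4/3 ÷ 120 g/cup × 16 tbsp/cup ≈ 21 tbsp
maple syrup: (3 cup + 13 tbsp = 3.8125 cup) × 4/3 × 322 g/cup ≈ 1637 g
chopped walnuts: 180 g × 4/3 ÷ 117 g/cup × 16 tbsp/cup ≈ 33 tbsp

plain yogurt: 34 g; whole-barley flour: 21 tbsp; maple syrup: 1637 g; chopped walnuts: 33 tbsp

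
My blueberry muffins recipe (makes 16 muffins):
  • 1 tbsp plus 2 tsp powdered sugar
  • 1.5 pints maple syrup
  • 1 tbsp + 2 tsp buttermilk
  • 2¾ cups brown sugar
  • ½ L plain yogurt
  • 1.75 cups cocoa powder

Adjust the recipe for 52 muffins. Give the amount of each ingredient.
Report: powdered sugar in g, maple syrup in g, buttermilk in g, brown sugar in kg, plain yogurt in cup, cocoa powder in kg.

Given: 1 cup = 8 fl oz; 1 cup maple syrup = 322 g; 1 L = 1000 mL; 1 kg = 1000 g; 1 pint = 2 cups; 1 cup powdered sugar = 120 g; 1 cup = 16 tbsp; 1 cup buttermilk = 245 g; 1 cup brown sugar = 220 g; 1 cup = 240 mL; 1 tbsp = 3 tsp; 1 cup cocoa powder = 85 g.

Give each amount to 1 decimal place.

Scaling factor: 52/16 = 13/4 = 3.25.
powdered sugar: (1 tbsp + 2 tsp = 5/3 tbsp) × 13/4 ÷ 16 tbsp/cup × 120 g/cup ≈ 40.6 g
maple syrup: 1.5 pint × 13/4 × 2 cup/pint × 322 g/cup = 3139.5 g
buttermilk: (1 tbsp + 2 tsp = 5/3 tbsp) × 13/4 ÷ 16 tbsp/cup × 245 g/cup ≈ 82.9 g
brown sugar: 2.75 cup × 13/4 × 220 g/cup ÷ 1000 g/kg ≈ 2.0 kg
plain yogurt: 0.5 L × 13/4 × 1000 mL/L ÷ 240 mL/cup ≈ 6.8 cup
cocoa powder: 1.75 cup × 13/4 × 85 g/cup ÷ 1000 g/kg ≈ 0.5 kg

powdered sugar: 40.6 g; maple syrup: 3139.5 g; buttermilk: 82.9 g; brown sugar: 2.0 kg; plain yogurt: 6.8 cup; cocoa powder: 0.5 kg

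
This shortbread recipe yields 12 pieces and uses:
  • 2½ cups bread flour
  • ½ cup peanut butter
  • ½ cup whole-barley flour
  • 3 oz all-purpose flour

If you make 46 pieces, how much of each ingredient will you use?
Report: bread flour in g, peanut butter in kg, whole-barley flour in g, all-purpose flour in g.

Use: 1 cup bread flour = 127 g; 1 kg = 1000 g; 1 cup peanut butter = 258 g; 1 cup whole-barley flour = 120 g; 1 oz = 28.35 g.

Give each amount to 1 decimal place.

Scaling factor: 46/12 = 23/6.
bread flour: 2.5 cup × 23/6 × 127 g/cup ≈ 1217.1 g
peanut butter: 0.5 cup × 23/6 × 258 g/cup ÷ 1000 g/kg ≈ 0.5 kg
whole-barley flour: 0.5 cup × 23/6 × 120 g/cup = 230.0 g
all-purpose flour: 3 oz × 23/6 × 28.35 g/oz ≈ 326.0 g

bread flour: 1217.1 g; peanut butter: 0.5 kg; whole-barley flour: 230.0 g; all-purpose flour: 326.0 g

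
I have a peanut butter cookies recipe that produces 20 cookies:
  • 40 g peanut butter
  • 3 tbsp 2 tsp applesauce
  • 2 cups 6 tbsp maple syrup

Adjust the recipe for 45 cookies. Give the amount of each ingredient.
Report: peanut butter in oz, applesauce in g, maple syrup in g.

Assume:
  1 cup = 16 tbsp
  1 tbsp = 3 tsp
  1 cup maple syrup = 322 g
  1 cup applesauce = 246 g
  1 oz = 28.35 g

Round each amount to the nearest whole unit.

peanut butter: 3 oz; applesauce: 127 g; maple syrup: 1721 g

Scaling factor: 45/20 = 9/4 = 2.25.
peanut butter: 40 g × 9/4 ÷ 28.35 g/oz ≈ 3 oz
applesauce: (3 tbsp + 2 tsp = 11/3 tbsp) × 9/4 ÷ 16 tbsp/cup × 246 g/cup ≈ 127 g
maple syrup: (2 cup + 6 tbsp = 2.375 cup) × 9/4 × 322 g/cup ≈ 1721 g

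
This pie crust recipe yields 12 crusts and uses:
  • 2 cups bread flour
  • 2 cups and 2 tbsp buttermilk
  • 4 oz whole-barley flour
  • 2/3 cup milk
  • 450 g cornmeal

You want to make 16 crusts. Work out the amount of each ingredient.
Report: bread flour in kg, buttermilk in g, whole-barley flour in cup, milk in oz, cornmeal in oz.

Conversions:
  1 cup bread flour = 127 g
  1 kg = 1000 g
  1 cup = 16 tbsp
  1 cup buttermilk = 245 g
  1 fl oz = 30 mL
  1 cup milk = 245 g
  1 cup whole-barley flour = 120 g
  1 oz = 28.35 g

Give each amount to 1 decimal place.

Scaling factor: 16/12 = 4/3.
bread flour: 2 cup × 4/3 × 127 g/cup ÷ 1000 g/kg ≈ 0.3 kg
buttermilk: (2 cup + 2 tbsp = 2.125 cup) × 4/3 × 245 g/cup ≈ 694.2 g
whole-barley flour: 4 oz × 4/3 × 28.35 g/oz ÷ 120 g/cup ≈ 1.3 cup
milk: 2/3 cup × 4/3 × 245 g/cup ÷ 28.35 g/oz ≈ 7.7 oz
cornmeal: 450 g × 4/3 ÷ 28.35 g/oz ≈ 21.2 oz

bread flour: 0.3 kg; buttermilk: 694.2 g; whole-barley flour: 1.3 cup; milk: 7.7 oz; cornmeal: 21.2 oz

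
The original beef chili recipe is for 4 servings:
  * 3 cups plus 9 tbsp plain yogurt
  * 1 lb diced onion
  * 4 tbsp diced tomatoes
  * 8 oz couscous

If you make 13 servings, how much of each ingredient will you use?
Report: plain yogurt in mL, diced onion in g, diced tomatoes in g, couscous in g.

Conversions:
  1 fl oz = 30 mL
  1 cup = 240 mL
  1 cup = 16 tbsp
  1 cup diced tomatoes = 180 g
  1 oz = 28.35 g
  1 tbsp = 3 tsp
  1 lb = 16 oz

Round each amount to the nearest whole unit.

plain yogurt: 2779 mL; diced onion: 1474 g; diced tomatoes: 146 g; couscous: 737 g

Scaling factor: 13/4 = 3.25.
plain yogurt: (3 cup + 9 tbsp = 3.5625 cup) × 13/4 × 240 mL/cup ≈ 2779 mL
diced onion: 1 lb × 13/4 × 16 oz/lb × 28.35 g/oz ≈ 1474 g
diced tomatoes: 4 tbsp × 13/4 ÷ 16 tbsp/cup × 180 g/cup ≈ 146 g
couscous: 8 oz × 13/4 × 28.35 g/oz ≈ 737 g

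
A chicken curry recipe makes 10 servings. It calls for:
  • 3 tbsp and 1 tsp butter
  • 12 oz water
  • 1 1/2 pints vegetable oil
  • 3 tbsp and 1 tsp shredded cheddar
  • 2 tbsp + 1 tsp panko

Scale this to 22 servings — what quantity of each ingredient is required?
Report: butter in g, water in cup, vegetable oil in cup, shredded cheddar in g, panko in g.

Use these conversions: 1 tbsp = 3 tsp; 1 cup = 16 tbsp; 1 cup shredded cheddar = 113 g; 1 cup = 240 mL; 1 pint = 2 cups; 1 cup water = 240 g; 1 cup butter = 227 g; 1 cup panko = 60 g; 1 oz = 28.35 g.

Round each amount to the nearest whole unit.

butter: 104 g; water: 3 cup; vegetable oil: 7 cup; shredded cheddar: 52 g; panko: 19 g

Scaling factor: 22/10 = 11/5 = 2.2.
butter: (3 tbsp + 1 tsp = 10/3 tbsp) × 11/5 ÷ 16 tbsp/cup × 227 g/cup ≈ 104 g
water: 12 oz × 11/5 × 28.35 g/oz ÷ 240 g/cup ≈ 3 cup
vegetable oil: 1.5 pint × 11/5 × 2 cup/pint ≈ 7 cup
shredded cheddar: (3 tbsp + 1 tsp = 10/3 tbsp) × 11/5 ÷ 16 tbsp/cup × 113 g/cup ≈ 52 g
panko: (2 tbsp + 1 tsp = 7/3 tbsp) × 11/5 ÷ 16 tbsp/cup × 60 g/cup ≈ 19 g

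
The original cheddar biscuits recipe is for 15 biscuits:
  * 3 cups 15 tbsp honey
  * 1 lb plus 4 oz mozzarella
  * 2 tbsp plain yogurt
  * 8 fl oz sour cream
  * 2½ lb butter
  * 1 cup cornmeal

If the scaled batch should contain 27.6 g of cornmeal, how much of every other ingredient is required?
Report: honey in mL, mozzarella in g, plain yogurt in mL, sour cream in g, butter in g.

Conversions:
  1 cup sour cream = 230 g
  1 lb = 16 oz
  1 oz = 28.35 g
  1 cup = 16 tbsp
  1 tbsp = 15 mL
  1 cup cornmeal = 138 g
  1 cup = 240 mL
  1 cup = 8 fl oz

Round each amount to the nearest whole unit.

The original recipe has 138 g of cornmeal, so the scaling factor is 27.6 ÷ 138 = 1/5 = 0.2.
honey: (3 cup + 15 tbsp = 3.9375 cup) × 1/5 × 240 mL/cup = 189 mL
mozzarella: (1 lb + 4 oz = 1.25 lb) × 1/5 × 16 oz/lb × 28.35 g/oz ≈ 113 g
plain yogurt: 2 tbsp × 1/5 × 15 mL/tbsp = 6 mL
sour cream: 8 fl oz × 1/5 ÷ 8 fl oz/cup × 230 g/cup = 46 g
butter: 2.5 lb × 1/5 × 16 oz/lb × 28.35 g/oz ≈ 227 g

honey: 189 mL; mozzarella: 113 g; plain yogurt: 6 mL; sour cream: 46 g; butter: 227 g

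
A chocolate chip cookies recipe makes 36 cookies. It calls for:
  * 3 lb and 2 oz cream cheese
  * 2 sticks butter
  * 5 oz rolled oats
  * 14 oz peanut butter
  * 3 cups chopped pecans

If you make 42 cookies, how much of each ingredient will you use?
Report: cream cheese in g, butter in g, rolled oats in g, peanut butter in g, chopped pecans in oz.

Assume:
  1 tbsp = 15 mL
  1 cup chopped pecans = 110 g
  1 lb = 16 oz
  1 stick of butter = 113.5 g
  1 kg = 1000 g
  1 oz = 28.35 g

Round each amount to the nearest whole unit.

cream cheese: 1654 g; butter: 265 g; rolled oats: 165 g; peanut butter: 463 g; chopped pecans: 14 oz

Scaling factor: 42/36 = 7/6.
cream cheese: (3 lb + 2 oz = 3.125 lb) × 7/6 × 16 oz/lb × 28.35 g/oz ≈ 1654 g
butter: 2 stick × 7/6 × 113.5 g/stick ≈ 265 g
rolled oats: 5 oz × 7/6 × 28.35 g/oz ≈ 165 g
peanut butter: 14 oz × 7/6 × 28.35 g/oz ≈ 463 g
chopped pecans: 3 cup × 7/6 × 110 g/cup ÷ 28.35 g/oz ≈ 14 oz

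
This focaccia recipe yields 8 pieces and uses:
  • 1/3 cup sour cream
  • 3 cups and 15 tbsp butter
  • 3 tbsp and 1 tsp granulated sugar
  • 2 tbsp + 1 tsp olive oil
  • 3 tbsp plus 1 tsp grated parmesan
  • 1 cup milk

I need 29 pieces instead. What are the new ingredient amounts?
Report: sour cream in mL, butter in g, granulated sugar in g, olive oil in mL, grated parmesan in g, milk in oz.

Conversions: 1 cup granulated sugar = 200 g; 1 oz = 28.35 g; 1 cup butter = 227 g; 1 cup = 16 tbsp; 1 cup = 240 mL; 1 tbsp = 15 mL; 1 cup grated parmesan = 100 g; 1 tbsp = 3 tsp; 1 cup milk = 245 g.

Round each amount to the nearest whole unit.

Scaling factor: 29/8 = 3.625.
sour cream: 1/3 cup × 29/8 × 240 mL/cup = 290 mL
butter: (3 cup + 15 tbsp = 3.9375 cup) × 29/8 × 227 g/cup ≈ 3240 g
granulated sugar: (3 tbsp + 1 tsp = 10/3 tbsp) × 29/8 ÷ 16 tbsp/cup × 200 g/cup ≈ 151 g
olive oil: (2 tbsp + 1 tsp = 7/3 tbsp) × 29/8 × 15 mL/tbsp ≈ 127 mL
grated parmesan: (3 tbsp + 1 tsp = 10/3 tbsp) × 29/8 ÷ 16 tbsp/cup × 100 g/cup ≈ 76 g
milk: 1 cup × 29/8 × 245 g/cup ÷ 28.35 g/oz ≈ 31 oz

sour cream: 290 mL; butter: 3240 g; granulated sugar: 151 g; olive oil: 127 mL; grated parmesan: 76 g; milk: 31 oz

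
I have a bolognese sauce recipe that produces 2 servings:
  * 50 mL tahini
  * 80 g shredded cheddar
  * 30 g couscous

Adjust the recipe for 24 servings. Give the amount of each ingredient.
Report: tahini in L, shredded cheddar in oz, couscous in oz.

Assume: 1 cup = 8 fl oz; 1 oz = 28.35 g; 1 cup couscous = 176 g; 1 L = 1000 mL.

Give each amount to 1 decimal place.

tahini: 0.6 L; shredded cheddar: 33.9 oz; couscous: 12.7 oz

Scaling factor: 24/2 = 12.
tahini: 50 mL × 12 ÷ 1000 mL/L = 0.6 L
shredded cheddar: 80 g × 12 ÷ 28.35 g/oz ≈ 33.9 oz
couscous: 30 g × 12 ÷ 28.35 g/oz ≈ 12.7 oz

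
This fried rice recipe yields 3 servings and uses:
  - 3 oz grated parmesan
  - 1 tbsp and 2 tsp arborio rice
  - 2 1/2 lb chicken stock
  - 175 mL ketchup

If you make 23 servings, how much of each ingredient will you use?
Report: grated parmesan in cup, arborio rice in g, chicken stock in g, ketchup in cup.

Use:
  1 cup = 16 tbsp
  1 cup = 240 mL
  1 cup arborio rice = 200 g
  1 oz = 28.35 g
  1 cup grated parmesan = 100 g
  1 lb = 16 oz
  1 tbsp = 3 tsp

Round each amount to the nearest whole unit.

Scaling factor: 23/3.
grated parmesan: 3 oz × 23/3 × 28.35 g/oz ÷ 100 g/cup ≈ 7 cup
arborio rice: (1 tbsp + 2 tsp = 5/3 tbsp) × 23/3 ÷ 16 tbsp/cup × 200 g/cup ≈ 160 g
chicken stock: 2.5 lb × 23/3 × 16 oz/lb × 28.35 g/oz = 8694 g
ketchup: 175 mL × 23/3 ÷ 240 mL/cup ≈ 6 cup

grated parmesan: 7 cup; arborio rice: 160 g; chicken stock: 8694 g; ketchup: 6 cup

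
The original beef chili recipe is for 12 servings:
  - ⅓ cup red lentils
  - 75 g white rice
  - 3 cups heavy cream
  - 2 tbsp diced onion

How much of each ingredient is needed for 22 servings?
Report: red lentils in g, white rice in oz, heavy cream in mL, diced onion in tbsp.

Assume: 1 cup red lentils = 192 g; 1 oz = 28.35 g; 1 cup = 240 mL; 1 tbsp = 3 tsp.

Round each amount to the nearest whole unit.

red lentils: 117 g; white rice: 5 oz; heavy cream: 1320 mL; diced onion: 4 tbsp

Scaling factor: 22/12 = 11/6.
red lentils: 1/3 cup × 11/6 × 192 g/cup ≈ 117 g
white rice: 75 g × 11/6 ÷ 28.35 g/oz ≈ 5 oz
heavy cream: 3 cup × 11/6 × 240 mL/cup = 1320 mL
diced onion: 2 tbsp × 11/6 ≈ 4 tbsp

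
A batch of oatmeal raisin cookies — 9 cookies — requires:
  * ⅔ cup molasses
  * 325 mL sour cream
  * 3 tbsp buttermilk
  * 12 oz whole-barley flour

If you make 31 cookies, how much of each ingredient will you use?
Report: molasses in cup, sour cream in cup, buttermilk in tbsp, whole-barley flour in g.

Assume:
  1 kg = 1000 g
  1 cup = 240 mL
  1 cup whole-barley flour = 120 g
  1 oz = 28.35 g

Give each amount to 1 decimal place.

Scaling factor: 31/9.
molasses: 2/3 cup × 31/9 ≈ 2.3 cup
sour cream: 325 mL × 31/9 ÷ 240 mL/cup ≈ 4.7 cup
buttermilk: 3 tbsp × 31/9 ≈ 10.3 tbsp
whole-barley flour: 12 oz × 31/9 × 28.35 g/oz = 1171.8 g

molasses: 2.3 cup; sour cream: 4.7 cup; buttermilk: 10.3 tbsp; whole-barley flour: 1171.8 g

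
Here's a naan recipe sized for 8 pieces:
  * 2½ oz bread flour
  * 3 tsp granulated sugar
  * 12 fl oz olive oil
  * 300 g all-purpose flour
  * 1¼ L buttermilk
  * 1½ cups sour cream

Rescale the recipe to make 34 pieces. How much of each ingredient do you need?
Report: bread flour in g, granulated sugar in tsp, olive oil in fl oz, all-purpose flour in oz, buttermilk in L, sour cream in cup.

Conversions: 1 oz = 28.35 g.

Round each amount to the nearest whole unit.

Scaling factor: 34/8 = 17/4 = 4.25.
bread flour: 2.5 oz × 17/4 × 28.35 g/oz ≈ 301 g
granulated sugar: 3 tsp × 17/4 ≈ 13 tsp
olive oil: 12 fl oz × 17/4 = 51 fl oz
all-purpose flour: 300 g × 17/4 ÷ 28.35 g/oz ≈ 45 oz
buttermilk: 1.25 L × 17/4 ≈ 5 L
sour cream: 1.5 cup × 17/4 ≈ 6 cup

bread flour: 301 g; granulated sugar: 13 tsp; olive oil: 51 fl oz; all-purpose flour: 45 oz; buttermilk: 5 L; sour cream: 6 cup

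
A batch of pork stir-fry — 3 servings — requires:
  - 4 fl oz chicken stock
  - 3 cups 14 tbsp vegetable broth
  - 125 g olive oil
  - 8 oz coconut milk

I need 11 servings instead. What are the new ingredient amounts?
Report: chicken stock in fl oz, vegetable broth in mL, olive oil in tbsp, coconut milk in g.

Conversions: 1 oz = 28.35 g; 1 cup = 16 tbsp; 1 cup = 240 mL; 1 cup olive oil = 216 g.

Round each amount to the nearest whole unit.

chicken stock: 15 fl oz; vegetable broth: 3410 mL; olive oil: 34 tbsp; coconut milk: 832 g

Scaling factor: 11/3.
chicken stock: 4 fl oz × 11/3 ≈ 15 fl oz
vegetable broth: (3 cup + 14 tbsp = 3.875 cup) × 11/3 × 240 mL/cup = 3410 mL
olive oil: 125 g × 11/3 ÷ 216 g/cup × 16 tbsp/cup ≈ 34 tbsp
coconut milk: 8 oz × 11/3 × 28.35 g/oz ≈ 832 g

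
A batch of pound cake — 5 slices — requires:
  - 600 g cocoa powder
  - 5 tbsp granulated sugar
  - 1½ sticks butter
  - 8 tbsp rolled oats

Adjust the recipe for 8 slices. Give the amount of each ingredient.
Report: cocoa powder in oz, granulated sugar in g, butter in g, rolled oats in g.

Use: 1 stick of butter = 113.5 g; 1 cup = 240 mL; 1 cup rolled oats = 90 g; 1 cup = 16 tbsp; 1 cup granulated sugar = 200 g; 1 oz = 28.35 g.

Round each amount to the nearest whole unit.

Scaling factor: 8/5 = 1.6.
cocoa powder: 600 g × 8/5 ÷ 28.35 g/oz ≈ 34 oz
granulated sugar: 5 tbsp × 8/5 ÷ 16 tbsp/cup × 200 g/cup = 100 g
butter: 1.5 stick × 8/5 × 113.5 g/stick ≈ 272 g
rolled oats: 8 tbsp × 8/5 ÷ 16 tbsp/cup × 90 g/cup = 72 g

cocoa powder: 34 oz; granulated sugar: 100 g; butter: 272 g; rolled oats: 72 g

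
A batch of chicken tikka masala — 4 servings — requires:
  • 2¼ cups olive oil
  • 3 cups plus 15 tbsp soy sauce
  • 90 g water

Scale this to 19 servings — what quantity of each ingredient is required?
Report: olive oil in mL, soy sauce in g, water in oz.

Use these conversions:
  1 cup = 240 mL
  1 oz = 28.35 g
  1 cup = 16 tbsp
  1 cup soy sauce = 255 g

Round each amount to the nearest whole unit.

Scaling factor: 19/4 = 4.75.
olive oil: 2.25 cup × 19/4 × 240 mL/cup = 2565 mL
soy sauce: (3 cup + 15 tbsp = 3.9375 cup) × 19/4 × 255 g/cup ≈ 4769 g
water: 90 g × 19/4 ÷ 28.35 g/oz ≈ 15 oz

olive oil: 2565 mL; soy sauce: 4769 g; water: 15 oz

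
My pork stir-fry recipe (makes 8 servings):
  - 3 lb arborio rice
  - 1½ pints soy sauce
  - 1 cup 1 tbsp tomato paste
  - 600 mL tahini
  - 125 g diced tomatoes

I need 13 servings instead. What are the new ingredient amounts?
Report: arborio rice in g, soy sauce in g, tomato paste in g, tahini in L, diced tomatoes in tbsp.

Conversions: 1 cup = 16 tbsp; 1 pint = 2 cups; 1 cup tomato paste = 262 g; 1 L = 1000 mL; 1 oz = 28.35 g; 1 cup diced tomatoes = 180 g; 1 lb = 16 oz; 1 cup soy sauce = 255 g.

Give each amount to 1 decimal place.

arborio rice: 2211.3 g; soy sauce: 1243.1 g; tomato paste: 452.4 g; tahini: 1.0 L; diced tomatoes: 18.1 tbsp

Scaling factor: 13/8 = 1.625.
arborio rice: 3 lb × 13/8 × 16 oz/lb × 28.35 g/oz = 2211.3 g
soy sauce: 1.5 pint × 13/8 × 2 cup/pint × 255 g/cup ≈ 1243.1 g
tomato paste: (1 cup + 1 tbsp = 1.0625 cup) × 13/8 × 262 g/cup ≈ 452.4 g
tahini: 600 mL × 13/8 ÷ 1000 mL/L ≈ 1.0 L
diced tomatoes: 125 g × 13/8 ÷ 180 g/cup × 16 tbsp/cup ≈ 18.1 tbsp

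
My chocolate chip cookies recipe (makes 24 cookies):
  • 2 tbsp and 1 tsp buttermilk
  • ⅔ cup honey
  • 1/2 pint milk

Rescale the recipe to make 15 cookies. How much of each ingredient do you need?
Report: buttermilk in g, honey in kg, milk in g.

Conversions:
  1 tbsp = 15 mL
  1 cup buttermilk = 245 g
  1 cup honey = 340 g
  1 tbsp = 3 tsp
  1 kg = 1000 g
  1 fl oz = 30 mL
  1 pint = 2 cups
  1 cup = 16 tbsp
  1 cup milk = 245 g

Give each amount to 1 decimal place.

Scaling factor: 15/24 = 5/8 = 0.625.
buttermilk: (2 tbsp + 1 tsp = 7/3 tbsp) × 5/8 ÷ 16 tbsp/cup × 245 g/cup ≈ 22.3 g
honey: 2/3 cup × 5/8 × 340 g/cup ÷ 1000 g/kg ≈ 0.1 kg
milk: 0.5 pint × 5/8 × 2 cup/pint × 245 g/cup ≈ 153.1 g

buttermilk: 22.3 g; honey: 0.1 kg; milk: 153.1 g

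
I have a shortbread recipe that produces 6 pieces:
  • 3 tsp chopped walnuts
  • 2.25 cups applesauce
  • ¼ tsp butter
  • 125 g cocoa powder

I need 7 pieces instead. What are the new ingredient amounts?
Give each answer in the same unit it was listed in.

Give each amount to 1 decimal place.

Scaling factor: 7/6.
chopped walnuts: 3 tsp × 7/6 = 3.5 tsp
applesauce: 2.25 cup × 7/6 ≈ 2.6 cup
butter: 0.25 tsp × 7/6 ≈ 0.3 tsp
cocoa powder: 125 g × 7/6 ≈ 145.8 g

chopped walnuts: 3.5 tsp; applesauce: 2.6 cup; butter: 0.3 tsp; cocoa powder: 145.8 g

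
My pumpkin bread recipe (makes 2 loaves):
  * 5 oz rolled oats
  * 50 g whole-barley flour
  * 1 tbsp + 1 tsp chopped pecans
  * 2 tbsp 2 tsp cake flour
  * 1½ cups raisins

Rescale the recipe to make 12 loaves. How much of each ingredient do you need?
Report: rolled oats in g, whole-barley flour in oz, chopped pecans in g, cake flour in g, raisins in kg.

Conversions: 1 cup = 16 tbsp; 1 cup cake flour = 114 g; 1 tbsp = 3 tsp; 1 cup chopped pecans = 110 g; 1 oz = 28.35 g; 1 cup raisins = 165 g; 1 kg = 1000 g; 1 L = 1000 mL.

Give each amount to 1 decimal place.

Scaling factor: 12/2 = 6.
rolled oats: 5 oz × 6 × 28.35 g/oz = 850.5 g
whole-barley flour: 50 g × 6 ÷ 28.35 g/oz ≈ 10.6 oz
chopped pecans: (1 tbsp + 1 tsp = 4/3 tbsp) × 6 ÷ 16 tbsp/cup × 110 g/cup = 55.0 g
cake flour: (2 tbsp + 2 tsp = 8/3 tbsp) × 6 ÷ 16 tbsp/cup × 114 g/cup = 114.0 g
raisins: 1.5 cup × 6 × 165 g/cup ÷ 1000 g/kg ≈ 1.5 kg

rolled oats: 850.5 g; whole-barley flour: 10.6 oz; chopped pecans: 55.0 g; cake flour: 114.0 g; raisins: 1.5 kg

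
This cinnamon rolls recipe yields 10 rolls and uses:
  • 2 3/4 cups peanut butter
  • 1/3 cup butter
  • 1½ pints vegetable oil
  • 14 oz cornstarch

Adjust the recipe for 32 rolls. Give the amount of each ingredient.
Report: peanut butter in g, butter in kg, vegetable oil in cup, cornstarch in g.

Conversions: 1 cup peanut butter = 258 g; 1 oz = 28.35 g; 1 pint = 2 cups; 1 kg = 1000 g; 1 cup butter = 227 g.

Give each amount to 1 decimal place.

Scaling factor: 32/10 = 16/5 = 3.2.
peanut butter: 2.75 cup × 16/5 × 258 g/cup = 2270.4 g
butter: 1/3 cup × 16/5 × 227 g/cup ÷ 1000 g/kg ≈ 0.2 kg
vegetable oil: 1.5 pint × 16/5 × 2 cup/pint = 9.6 cup
cornstarch: 14 oz × 16/5 × 28.35 g/oz ≈ 1270.1 g

peanut butter: 2270.4 g; butter: 0.2 kg; vegetable oil: 9.6 cup; cornstarch: 1270.1 g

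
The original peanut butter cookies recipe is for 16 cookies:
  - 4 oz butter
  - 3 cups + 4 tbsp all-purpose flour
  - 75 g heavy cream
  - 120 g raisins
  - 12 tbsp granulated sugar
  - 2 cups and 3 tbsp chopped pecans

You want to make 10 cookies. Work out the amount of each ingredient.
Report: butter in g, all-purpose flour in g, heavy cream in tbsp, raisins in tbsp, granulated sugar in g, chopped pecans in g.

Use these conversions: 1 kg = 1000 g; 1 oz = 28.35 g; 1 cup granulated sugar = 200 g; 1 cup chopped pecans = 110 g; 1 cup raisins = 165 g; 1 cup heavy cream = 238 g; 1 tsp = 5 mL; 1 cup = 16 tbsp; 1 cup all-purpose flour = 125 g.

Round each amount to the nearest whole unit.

butter: 71 g; all-purpose flour: 254 g; heavy cream: 3 tbsp; raisins: 7 tbsp; granulated sugar: 94 g; chopped pecans: 150 g

Scaling factor: 10/16 = 5/8 = 0.625.
butter: 4 oz × 5/8 × 28.35 g/oz ≈ 71 g
all-purpose flour: (3 cup + 4 tbsp = 3.25 cup) × 5/8 × 125 g/cup ≈ 254 g
heavy cream: 75 g × 5/8 ÷ 238 g/cup × 16 tbsp/cup ≈ 3 tbsp
raisins: 120 g × 5/8 ÷ 165 g/cup × 16 tbsp/cup ≈ 7 tbsp
granulated sugar: 12 tbsp × 5/8 ÷ 16 tbsp/cup × 200 g/cup ≈ 94 g
chopped pecans: (2 cup + 3 tbsp = 2.1875 cup) × 5/8 × 110 g/cup ≈ 150 g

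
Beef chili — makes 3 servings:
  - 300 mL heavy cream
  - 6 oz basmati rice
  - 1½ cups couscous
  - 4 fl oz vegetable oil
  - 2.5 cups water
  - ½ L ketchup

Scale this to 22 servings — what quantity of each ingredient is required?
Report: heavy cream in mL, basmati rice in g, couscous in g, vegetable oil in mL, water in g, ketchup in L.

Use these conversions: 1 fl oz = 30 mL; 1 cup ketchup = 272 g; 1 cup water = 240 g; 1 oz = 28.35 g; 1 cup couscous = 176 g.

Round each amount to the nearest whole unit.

Scaling factor: 22/3.
heavy cream: 300 mL × 22/3 = 2200 mL
basmati rice: 6 oz × 22/3 × 28.35 g/oz ≈ 1247 g
couscous: 1.5 cup × 22/3 × 176 g/cup = 1936 g
vegetable oil: 4 fl oz × 22/3 × 30 mL/fl oz = 880 mL
water: 2.5 cup × 22/3 × 240 g/cup = 4400 g
ketchup: 0.5 L × 22/3 ≈ 4 L

heavy cream: 2200 mL; basmati rice: 1247 g; couscous: 1936 g; vegetable oil: 880 mL; water: 4400 g; ketchup: 4 L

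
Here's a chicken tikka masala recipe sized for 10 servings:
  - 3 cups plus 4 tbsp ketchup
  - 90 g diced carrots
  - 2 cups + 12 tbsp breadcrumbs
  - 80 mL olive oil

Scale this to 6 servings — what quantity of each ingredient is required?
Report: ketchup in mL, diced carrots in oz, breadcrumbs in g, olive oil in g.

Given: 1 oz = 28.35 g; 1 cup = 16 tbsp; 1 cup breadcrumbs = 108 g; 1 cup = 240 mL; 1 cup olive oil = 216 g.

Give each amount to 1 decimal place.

Scaling factor: 6/10 = 3/5 = 0.6.
ketchup: (3 cup + 4 tbsp = 3.25 cup) × 3/5 × 240 mL/cup = 468.0 mL
diced carrots: 90 g × 3/5 ÷ 28.35 g/oz ≈ 1.9 oz
breadcrumbs: (2 cup + 12 tbsp = 2.75 cup) × 3/5 × 108 g/cup = 178.2 g
olive oil: 80 mL × 3/5 ÷ 240 mL/cup × 216 g/cup = 43.2 g

ketchup: 468.0 mL; diced carrots: 1.9 oz; breadcrumbs: 178.2 g; olive oil: 43.2 g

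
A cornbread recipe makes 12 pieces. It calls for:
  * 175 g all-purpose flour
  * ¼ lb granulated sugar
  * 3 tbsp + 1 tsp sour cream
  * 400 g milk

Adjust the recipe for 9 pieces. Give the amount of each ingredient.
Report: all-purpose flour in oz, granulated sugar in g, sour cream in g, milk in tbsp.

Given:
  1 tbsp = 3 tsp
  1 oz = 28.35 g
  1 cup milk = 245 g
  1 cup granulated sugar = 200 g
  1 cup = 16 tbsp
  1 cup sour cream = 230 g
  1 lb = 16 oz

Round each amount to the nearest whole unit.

all-purpose flour: 5 oz; granulated sugar: 85 g; sour cream: 36 g; milk: 20 tbsp

Scaling factor: 9/12 = 3/4 = 0.75.
all-purpose flour: 175 g × 3/4 ÷ 28.35 g/oz ≈ 5 oz
granulated sugar: 0.25 lb × 3/4 × 16 oz/lb × 28.35 g/oz ≈ 85 g
sour cream: (3 tbsp + 1 tsp = 10/3 tbsp) × 3/4 ÷ 16 tbsp/cup × 230 g/cup ≈ 36 g
milk: 400 g × 3/4 ÷ 245 g/cup × 16 tbsp/cup ≈ 20 tbsp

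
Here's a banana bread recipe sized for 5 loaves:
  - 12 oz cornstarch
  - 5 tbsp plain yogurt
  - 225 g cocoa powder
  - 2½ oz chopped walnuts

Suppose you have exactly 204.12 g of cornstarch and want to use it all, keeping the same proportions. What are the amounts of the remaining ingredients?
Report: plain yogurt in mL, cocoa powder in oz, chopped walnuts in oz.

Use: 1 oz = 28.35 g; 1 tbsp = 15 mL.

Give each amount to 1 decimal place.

The original recipe has 340.2 g of cornstarch, so the scaling factor is 204.12 ÷ 340.2 = 3/5 = 0.6.
plain yogurt: 5 tbsp × 3/5 × 15 mL/tbsp = 45.0 mL
cocoa powder: 225 g × 3/5 ÷ 28.35 g/oz ≈ 4.8 oz
chopped walnuts: 2.5 oz × 3/5 = 1.5 oz

plain yogurt: 45.0 mL; cocoa powder: 4.8 oz; chopped walnuts: 1.5 oz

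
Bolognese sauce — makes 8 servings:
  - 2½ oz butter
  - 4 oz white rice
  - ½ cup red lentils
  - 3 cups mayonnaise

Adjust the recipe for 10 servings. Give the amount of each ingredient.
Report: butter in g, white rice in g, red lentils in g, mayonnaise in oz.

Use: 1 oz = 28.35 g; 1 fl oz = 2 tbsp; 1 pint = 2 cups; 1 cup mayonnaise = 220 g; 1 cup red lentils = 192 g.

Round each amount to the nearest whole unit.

butter: 89 g; white rice: 142 g; red lentils: 120 g; mayonnaise: 29 oz

Scaling factor: 10/8 = 5/4 = 1.25.
butter: 2.5 oz × 5/4 × 28.35 g/oz ≈ 89 g
white rice: 4 oz × 5/4 × 28.35 g/oz ≈ 142 g
red lentils: 0.5 cup × 5/4 × 192 g/cup = 120 g
mayonnaise: 3 cup × 5/4 × 220 g/cup ÷ 28.35 g/oz ≈ 29 oz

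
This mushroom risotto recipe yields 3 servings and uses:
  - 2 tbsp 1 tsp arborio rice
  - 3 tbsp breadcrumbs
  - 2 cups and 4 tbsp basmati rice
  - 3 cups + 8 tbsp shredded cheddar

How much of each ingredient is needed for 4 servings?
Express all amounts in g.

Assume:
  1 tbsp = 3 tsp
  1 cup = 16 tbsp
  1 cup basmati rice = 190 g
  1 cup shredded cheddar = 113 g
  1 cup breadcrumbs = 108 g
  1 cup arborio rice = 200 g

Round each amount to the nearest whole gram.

arborio rice: 39 g; breadcrumbs: 27 g; basmati rice: 570 g; shredded cheddar: 527 g

Scaling factor: 4/3.
arborio rice: (2 tbsp + 1 tsp = 7/3 tbsp) × 4/3 ÷ 16 tbsp/cup × 200 g/cup ≈ 39 g
breadcrumbs: 3 tbsp × 4/3 ÷ 16 tbsp/cup × 108 g/cup = 27 g
basmati rice: (2 cup + 4 tbsp = 2.25 cup) × 4/3 × 190 g/cup = 570 g
shredded cheddar: (3 cup + 8 tbsp = 3.5 cup) × 4/3 × 113 g/cup ≈ 527 g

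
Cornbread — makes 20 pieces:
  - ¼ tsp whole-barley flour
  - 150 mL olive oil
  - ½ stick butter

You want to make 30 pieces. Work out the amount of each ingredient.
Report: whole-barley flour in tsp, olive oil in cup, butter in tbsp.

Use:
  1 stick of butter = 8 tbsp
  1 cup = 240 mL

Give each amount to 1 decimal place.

Scaling factor: 30/20 = 3/2 = 1.5.
whole-barley flour: 0.25 tsp × 3/2 ≈ 0.4 tsp
olive oil: 150 mL × 3/2 ÷ 240 mL/cup ≈ 0.9 cup
butter: 0.5 stick × 3/2 × 8 tbsp/stick = 6.0 tbsp

whole-barley flour: 0.4 tsp; olive oil: 0.9 cup; butter: 6.0 tbsp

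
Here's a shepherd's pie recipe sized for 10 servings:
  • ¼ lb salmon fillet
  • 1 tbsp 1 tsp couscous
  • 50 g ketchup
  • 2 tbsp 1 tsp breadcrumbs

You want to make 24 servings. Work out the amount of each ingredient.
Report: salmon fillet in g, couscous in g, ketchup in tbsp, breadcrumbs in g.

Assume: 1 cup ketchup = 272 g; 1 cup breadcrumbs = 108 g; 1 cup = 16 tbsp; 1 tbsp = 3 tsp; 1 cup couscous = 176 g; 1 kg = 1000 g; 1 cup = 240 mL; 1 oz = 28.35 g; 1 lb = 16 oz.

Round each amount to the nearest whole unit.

salmon fillet: 272 g; couscous: 35 g; ketchup: 7 tbsp; breadcrumbs: 38 g

Scaling factor: 24/10 = 12/5 = 2.4.
salmon fillet: 0.25 lb × 12/5 × 16 oz/lb × 28.35 g/oz ≈ 272 g
couscous: (1 tbsp + 1 tsp = 4/3 tbsp) × 12/5 ÷ 16 tbsp/cup × 176 g/cup ≈ 35 g
ketchup: 50 g × 12/5 ÷ 272 g/cup × 16 tbsp/cup ≈ 7 tbsp
breadcrumbs: (2 tbsp + 1 tsp = 7/3 tbsp) × 12/5 ÷ 16 tbsp/cup × 108 g/cup ≈ 38 g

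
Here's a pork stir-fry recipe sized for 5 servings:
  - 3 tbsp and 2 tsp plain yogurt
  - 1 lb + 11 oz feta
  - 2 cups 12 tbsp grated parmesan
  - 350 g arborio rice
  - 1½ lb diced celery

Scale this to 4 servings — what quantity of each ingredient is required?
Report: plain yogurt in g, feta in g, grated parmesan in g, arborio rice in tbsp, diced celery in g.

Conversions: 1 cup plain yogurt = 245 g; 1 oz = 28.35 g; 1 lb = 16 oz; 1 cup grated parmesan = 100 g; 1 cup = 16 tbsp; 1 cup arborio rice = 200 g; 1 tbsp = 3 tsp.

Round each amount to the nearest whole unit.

Scaling factor: 4/5 = 0.8.
plain yogurt: (3 tbsp + 2 tsp = 11/3 tbsp) × 4/5 ÷ 16 tbsp/cup × 245 g/cup ≈ 45 g
feta: (1 lb + 11 oz = 1.6875 lb) × 4/5 × 16 oz/lb × 28.35 g/oz ≈ 612 g
grated parmesan: (2 cup + 12 tbsp = 2.75 cup) × 4/5 × 100 g/cup = 220 g
arborio rice: 350 g × 4/5 ÷ 200 g/cup × 16 tbsp/cup ≈ 22 tbsp
diced celery: 1.5 lb × 4/5 × 16 oz/lb × 28.35 g/oz ≈ 544 g

plain yogurt: 45 g; feta: 612 g; grated parmesan: 220 g; arborio rice: 22 tbsp; diced celery: 544 g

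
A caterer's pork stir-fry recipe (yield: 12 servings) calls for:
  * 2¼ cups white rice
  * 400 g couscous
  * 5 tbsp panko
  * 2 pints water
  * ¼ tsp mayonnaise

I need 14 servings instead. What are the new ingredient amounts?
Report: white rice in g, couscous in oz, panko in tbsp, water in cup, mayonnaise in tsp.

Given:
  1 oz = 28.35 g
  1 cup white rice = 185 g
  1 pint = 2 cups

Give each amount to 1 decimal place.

white rice: 485.6 g; couscous: 16.5 oz; panko: 5.8 tbsp; water: 4.7 cup; mayonnaise: 0.3 tsp

Scaling factor: 14/12 = 7/6.
white rice: 2.25 cup × 7/6 × 185 g/cup ≈ 485.6 g
couscous: 400 g × 7/6 ÷ 28.35 g/oz ≈ 16.5 oz
panko: 5 tbsp × 7/6 ≈ 5.8 tbsp
water: 2 pint × 7/6 × 2 cup/pint ≈ 4.7 cup
mayonnaise: 0.25 tsp × 7/6 ≈ 0.3 tsp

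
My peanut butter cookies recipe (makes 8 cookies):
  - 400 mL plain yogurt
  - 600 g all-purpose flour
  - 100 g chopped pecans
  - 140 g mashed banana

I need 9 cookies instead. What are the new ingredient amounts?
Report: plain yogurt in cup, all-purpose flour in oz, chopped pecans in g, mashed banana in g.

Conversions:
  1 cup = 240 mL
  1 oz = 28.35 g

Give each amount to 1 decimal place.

plain yogurt: 1.9 cup; all-purpose flour: 23.8 oz; chopped pecans: 112.5 g; mashed banana: 157.5 g

Scaling factor: 9/8 = 1.125.
plain yogurt: 400 mL × 9/8 ÷ 240 mL/cup ≈ 1.9 cup
all-purpose flour: 600 g × 9/8 ÷ 28.35 g/oz ≈ 23.8 oz
chopped pecans: 100 g × 9/8 = 112.5 g
mashed banana: 140 g × 9/8 = 157.5 g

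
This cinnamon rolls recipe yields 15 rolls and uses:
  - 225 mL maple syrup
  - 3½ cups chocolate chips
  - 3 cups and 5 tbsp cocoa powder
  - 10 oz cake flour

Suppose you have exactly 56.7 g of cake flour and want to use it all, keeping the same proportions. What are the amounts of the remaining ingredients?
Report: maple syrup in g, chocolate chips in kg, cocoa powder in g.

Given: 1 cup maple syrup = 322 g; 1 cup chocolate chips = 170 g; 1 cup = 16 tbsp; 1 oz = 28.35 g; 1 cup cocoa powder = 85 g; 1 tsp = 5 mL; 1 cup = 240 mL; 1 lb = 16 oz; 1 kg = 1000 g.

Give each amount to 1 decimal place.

The original recipe has 283.5 g of cake flour, so the scaling factor is 56.7 ÷ 283.5 = 1/5 = 0.2.
maple syrup: 225 mL × 1/5 ÷ 240 mL/cup × 322 g/cup ≈ 60.4 g
chocolate chips: 3.5 cup × 1/5 × 170 g/cup ÷ 1000 g/kg ≈ 0.1 kg
cocoa powder: (3 cup + 5 tbsp = 3.3125 cup) × 1/5 × 85 g/cup ≈ 56.3 g

maple syrup: 60.4 g; chocolate chips: 0.1 kg; cocoa powder: 56.3 g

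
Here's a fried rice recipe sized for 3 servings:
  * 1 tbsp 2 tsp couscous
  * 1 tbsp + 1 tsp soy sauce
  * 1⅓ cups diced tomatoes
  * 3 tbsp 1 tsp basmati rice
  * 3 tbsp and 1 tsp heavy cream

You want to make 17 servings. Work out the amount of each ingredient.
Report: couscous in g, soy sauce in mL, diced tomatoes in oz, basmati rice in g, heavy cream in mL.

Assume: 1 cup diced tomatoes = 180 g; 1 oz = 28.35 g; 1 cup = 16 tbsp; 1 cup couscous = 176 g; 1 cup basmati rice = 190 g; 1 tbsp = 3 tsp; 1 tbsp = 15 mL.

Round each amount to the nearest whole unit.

Scaling factor: 17/3.
couscous: (1 tbsp + 2 tsp = 5/3 tbsp) × 17/3 ÷ 16 tbsp/cup × 176 g/cup ≈ 104 g
soy sauce: (1 tbsp + 1 tsp = 4/3 tbsp) × 17/3 × 15 mL/tbsp ≈ 113 mL
diced tomatoes: 4/3 cup × 17/3 × 180 g/cup ÷ 28.35 g/oz ≈ 48 oz
basmati rice: (3 tbsp + 1 tsp = 10/3 tbsp) × 17/3 ÷ 16 tbsp/cup × 190 g/cup ≈ 224 g
heavy cream: (3 tbsp + 1 tsp = 10/3 tbsp) × 17/3 × 15 mL/tbsp ≈ 283 mL

couscous: 104 g; soy sauce: 113 mL; diced tomatoes: 48 oz; basmati rice: 224 g; heavy cream: 283 mL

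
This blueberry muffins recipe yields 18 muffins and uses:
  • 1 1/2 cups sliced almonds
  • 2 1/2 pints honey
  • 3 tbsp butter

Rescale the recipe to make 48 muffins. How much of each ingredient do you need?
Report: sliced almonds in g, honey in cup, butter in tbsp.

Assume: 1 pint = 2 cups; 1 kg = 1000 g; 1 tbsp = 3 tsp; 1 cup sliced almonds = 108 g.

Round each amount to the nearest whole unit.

sliced almonds: 432 g; honey: 13 cup; butter: 8 tbsp

Scaling factor: 48/18 = 8/3.
sliced almonds: 1.5 cup × 8/3 × 108 g/cup = 432 g
honey: 2.5 pint × 8/3 × 2 cup/pint ≈ 13 cup
butter: 3 tbsp × 8/3 = 8 tbsp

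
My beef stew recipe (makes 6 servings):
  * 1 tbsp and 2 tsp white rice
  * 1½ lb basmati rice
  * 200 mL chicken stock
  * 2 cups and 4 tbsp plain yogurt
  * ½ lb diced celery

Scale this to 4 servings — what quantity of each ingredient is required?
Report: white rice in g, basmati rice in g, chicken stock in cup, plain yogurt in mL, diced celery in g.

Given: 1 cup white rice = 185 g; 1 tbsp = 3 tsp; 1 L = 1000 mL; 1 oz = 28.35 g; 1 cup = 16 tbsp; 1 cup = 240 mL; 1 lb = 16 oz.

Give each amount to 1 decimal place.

Scaling factor: 4/6 = 2/3.
white rice: (1 tbsp + 2 tsp = 5/3 tbsp) × 2/3 ÷ 16 tbsp/cup × 185 g/cup ≈ 12.8 g
basmati rice: 1.5 lb × 2/3 × 16 oz/lb × 28.35 g/oz = 453.6 g
chicken stock: 200 mL × 2/3 ÷ 240 mL/cup ≈ 0.6 cup
plain yogurt: (2 cup + 4 tbsp = 2.25 cup) × 2/3 × 240 mL/cup = 360.0 mL
diced celery: 0.5 lb × 2/3 × 16 oz/lb × 28.35 g/oz = 151.2 g

white rice: 12.8 g; basmati rice: 453.6 g; chicken stock: 0.6 cup; plain yogurt: 360.0 mL; diced celery: 151.2 g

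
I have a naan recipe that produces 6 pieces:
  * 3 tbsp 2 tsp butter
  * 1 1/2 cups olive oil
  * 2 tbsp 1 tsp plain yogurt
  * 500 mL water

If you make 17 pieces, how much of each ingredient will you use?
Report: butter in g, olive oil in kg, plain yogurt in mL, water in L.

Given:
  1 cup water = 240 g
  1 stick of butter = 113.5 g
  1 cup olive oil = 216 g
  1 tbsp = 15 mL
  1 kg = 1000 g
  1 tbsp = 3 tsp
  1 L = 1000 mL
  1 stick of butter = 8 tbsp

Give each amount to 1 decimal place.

butter: 147.4 g; olive oil: 0.9 kg; plain yogurt: 99.2 mL; water: 1.4 L

Scaling factor: 17/6.
butter: (3 tbsp + 2 tsp = 11/3 tbsp) × 17/6 ÷ 8 tbsp/stick × 113.5 g/stick ≈ 147.4 g
olive oil: 1.5 cup × 17/6 × 216 g/cup ÷ 1000 g/kg ≈ 0.9 kg
plain yogurt: (2 tbsp + 1 tsp = 7/3 tbsp) × 17/6 × 15 mL/tbsp ≈ 99.2 mL
water: 500 mL × 17/6 ÷ 1000 mL/L ≈ 1.4 L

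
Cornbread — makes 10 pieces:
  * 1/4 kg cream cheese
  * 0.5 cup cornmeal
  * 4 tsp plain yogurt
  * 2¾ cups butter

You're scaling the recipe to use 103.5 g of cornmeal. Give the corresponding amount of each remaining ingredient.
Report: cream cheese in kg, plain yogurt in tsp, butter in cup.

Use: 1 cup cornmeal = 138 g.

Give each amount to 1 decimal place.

The original recipe has 69 g of cornmeal, so the scaling factor is 103.5 ÷ 69 = 3/2 = 1.5.
cream cheese: 0.25 kg × 3/2 ≈ 0.4 kg
plain yogurt: 4 tsp × 3/2 = 6.0 tsp
butter: 2.75 cup × 3/2 ≈ 4.1 cup

cream cheese: 0.4 kg; plain yogurt: 6.0 tsp; butter: 4.1 cup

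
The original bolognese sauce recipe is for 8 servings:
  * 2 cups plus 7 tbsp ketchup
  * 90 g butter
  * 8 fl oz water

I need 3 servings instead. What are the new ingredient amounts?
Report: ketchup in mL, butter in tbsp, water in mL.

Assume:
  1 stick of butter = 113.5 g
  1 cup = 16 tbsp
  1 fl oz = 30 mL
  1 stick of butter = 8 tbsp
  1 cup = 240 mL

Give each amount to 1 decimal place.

Scaling factor: 3/8 = 0.375.
ketchup: (2 cup + 7 tbsp = 2.4375 cup) × 3/8 × 240 mL/cup ≈ 219.4 mL
butter: 90 g × 3/8 ÷ 113.5 g/stick × 8 tbsp/stick ≈ 2.4 tbsp
water: 8 fl oz × 3/8 × 30 mL/fl oz = 90.0 mL

ketchup: 219.4 mL; butter: 2.4 tbsp; water: 90.0 mL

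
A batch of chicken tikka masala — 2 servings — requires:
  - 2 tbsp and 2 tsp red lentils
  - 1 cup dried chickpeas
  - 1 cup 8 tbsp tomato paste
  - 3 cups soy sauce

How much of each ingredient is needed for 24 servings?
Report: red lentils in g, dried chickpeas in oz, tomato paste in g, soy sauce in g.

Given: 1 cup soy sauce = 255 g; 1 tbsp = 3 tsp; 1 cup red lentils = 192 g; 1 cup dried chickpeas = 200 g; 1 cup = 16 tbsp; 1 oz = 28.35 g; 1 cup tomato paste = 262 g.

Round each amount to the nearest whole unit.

red lentils: 384 g; dried chickpeas: 85 oz; tomato paste: 4716 g; soy sauce: 9180 g

Scaling factor: 24/2 = 12.
red lentils: (2 tbsp + 2 tsp = 8/3 tbsp) × 12 ÷ 16 tbsp/cup × 192 g/cup = 384 g
dried chickpeas: 1 cup × 12 × 200 g/cup ÷ 28.35 g/oz ≈ 85 oz
tomato paste: (1 cup + 8 tbsp = 1.5 cup) × 12 × 262 g/cup = 4716 g
soy sauce: 3 cup × 12 × 255 g/cup = 9180 g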